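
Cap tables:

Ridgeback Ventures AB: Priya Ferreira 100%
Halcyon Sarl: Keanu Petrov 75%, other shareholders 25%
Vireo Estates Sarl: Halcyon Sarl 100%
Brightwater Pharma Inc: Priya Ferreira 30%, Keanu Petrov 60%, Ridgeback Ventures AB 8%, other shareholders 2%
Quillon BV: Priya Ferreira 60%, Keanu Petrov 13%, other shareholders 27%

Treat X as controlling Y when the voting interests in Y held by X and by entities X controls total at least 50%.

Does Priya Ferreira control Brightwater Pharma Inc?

No

Priya holds 100% of Ridgeback, so Priya controls Ridgeback.
Priya holds 60% of Quillon, so Priya controls Quillon.
In Brightwater, Priya's side holds only 30% + 8% = 38%, not ≥ 50%.
So Priya does not control Brightwater.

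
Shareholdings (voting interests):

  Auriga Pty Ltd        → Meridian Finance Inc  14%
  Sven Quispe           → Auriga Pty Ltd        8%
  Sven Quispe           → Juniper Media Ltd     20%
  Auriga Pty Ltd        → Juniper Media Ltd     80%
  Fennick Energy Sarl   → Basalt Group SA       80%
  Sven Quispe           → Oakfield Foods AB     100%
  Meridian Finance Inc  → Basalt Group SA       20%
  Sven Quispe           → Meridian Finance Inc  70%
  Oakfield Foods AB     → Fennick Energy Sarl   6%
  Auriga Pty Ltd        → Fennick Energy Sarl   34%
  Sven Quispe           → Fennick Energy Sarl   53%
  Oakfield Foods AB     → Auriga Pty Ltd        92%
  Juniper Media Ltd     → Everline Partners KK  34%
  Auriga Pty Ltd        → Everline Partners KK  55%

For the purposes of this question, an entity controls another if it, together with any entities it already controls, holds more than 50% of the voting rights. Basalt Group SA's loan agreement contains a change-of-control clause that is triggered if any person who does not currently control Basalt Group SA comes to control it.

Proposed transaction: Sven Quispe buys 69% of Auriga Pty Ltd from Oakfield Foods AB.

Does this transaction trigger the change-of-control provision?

The purchase adds only to Sven's holdings (Oakfield's stake shrinks), so Sven is the only person who could newly come to control Basalt.
Sven holds 100% of Oakfield, so Sven controls Oakfield.
Sven and Oakfield together hold 8% + 92% = 100% of Auriga, so Sven controls Auriga.
Oakfield and Sven and Auriga together hold 6% + 53% + 34% = 93% of Fennick, so Sven controls Fennick.
Auriga and Sven together hold 14% + 70% = 84% of Meridian, so Sven controls Meridian.
Fennick and Meridian together hold 80% + 20% = 100% of Basalt, so Sven controls Basalt.
So Sven already controls Basalt before the transaction.
After the purchase, Sven's direct stake in Auriga rises to 8% + 69% = 77%, and Oakfield's stake falls to 23%.
Sven controlled Basalt already, so this is not a new person acquiring control; every other person's position is unchanged or reduced.
No new person acquires control, so the clause is not triggered.

No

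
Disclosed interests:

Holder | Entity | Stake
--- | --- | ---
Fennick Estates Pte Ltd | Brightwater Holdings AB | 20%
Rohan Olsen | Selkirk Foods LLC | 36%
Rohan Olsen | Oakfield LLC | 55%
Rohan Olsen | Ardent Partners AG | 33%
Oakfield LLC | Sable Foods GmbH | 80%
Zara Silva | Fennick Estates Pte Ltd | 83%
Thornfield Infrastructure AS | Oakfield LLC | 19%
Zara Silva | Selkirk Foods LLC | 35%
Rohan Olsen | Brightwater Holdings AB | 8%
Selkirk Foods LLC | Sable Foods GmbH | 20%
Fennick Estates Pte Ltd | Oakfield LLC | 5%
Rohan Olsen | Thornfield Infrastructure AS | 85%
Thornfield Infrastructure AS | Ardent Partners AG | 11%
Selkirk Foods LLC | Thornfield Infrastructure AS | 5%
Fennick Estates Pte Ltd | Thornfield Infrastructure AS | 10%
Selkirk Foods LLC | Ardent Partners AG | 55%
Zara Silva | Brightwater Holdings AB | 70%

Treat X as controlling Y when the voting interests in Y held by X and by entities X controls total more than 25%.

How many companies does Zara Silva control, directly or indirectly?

4

Zara holds 35% of Selkirk, so Zara controls Selkirk.
Zara holds 83% of Fennick, so Zara controls Fennick.
Fennick and Zara together hold 20% + 70% = 90% of Brightwater, so Zara controls Brightwater.
Selkirk holds 55% of Ardent, so Zara controls Ardent.
No other company's threshold is met.
Zara controls 4 companies.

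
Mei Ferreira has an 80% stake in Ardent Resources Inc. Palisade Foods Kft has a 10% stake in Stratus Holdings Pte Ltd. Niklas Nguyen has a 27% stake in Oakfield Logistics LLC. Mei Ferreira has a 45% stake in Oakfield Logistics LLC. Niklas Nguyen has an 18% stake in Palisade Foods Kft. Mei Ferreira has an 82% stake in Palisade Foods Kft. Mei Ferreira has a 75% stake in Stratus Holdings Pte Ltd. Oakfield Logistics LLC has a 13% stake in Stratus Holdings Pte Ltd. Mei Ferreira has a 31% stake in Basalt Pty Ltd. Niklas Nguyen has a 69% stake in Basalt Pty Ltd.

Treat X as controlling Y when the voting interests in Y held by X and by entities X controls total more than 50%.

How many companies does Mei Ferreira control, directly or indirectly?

Mei holds 82% of Palisade, so Mei controls Palisade.
Palisade and Mei together hold 10% + 75% = 85% of Stratus, so Mei controls Stratus.
Mei holds 80% of Ardent, so Mei controls Ardent.
No other company's threshold is met.
Mei controls 3 companies.

3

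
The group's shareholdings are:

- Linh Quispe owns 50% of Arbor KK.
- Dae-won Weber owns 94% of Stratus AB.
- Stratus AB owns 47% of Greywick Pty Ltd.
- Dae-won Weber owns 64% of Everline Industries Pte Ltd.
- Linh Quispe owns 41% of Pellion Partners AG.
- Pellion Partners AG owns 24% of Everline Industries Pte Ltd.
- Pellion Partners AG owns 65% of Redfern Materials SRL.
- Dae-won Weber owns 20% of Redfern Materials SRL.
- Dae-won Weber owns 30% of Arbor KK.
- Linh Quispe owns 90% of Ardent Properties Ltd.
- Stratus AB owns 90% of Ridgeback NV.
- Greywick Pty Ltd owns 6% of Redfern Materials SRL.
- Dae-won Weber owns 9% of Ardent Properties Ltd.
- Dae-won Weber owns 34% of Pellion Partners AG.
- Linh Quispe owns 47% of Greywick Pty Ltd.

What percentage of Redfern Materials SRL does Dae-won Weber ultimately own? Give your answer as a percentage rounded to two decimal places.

Dae-won reaches Redfern along 3 paths.
Via Stratus → Greywick: 94% × 47% × 6% = 2.6508%.
Via Pellion: 34% × 65% = 22.1%.
Direct stake: 20% = 20%.
Total: 2.6508% + 22.1% + 20% = 44.7508%.
Rounded: 44.75%.

44.75%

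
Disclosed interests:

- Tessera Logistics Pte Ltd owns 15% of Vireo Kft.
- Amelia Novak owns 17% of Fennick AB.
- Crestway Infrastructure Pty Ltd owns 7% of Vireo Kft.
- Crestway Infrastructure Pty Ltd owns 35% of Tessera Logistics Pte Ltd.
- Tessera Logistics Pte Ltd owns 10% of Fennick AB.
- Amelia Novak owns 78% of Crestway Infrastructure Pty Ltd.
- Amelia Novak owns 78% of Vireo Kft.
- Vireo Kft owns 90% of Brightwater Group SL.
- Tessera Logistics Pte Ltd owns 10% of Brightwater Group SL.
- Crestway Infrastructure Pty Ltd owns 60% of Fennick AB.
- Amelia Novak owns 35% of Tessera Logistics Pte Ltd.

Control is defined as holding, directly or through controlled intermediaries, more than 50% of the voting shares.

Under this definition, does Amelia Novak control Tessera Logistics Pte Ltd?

Amelia holds 78% of Crestway, so Amelia controls Crestway.
Crestway and Amelia together hold 35% + 35% = 70% of Tessera, so Amelia controls Tessera.

Yes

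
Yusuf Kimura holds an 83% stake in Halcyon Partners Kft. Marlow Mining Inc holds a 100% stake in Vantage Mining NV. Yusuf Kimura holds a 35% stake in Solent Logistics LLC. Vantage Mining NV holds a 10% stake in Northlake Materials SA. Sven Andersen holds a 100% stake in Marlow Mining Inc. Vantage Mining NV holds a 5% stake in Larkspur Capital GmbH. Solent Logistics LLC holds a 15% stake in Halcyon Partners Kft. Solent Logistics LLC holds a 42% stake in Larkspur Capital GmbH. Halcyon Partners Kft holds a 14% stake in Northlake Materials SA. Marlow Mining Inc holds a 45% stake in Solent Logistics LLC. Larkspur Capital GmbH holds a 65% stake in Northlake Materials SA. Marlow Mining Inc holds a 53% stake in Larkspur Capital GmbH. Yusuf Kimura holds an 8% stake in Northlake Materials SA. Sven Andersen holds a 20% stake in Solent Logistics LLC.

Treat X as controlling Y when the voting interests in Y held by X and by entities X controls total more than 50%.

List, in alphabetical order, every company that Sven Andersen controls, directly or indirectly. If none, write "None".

Larkspur Capital GmbH, Marlow Mining Inc, Northlake Materials SA, Solent Logistics LLC, Vantage Mining NV

Sven holds 100% of Marlow, so Sven controls Marlow.
Marlow holds 100% of Vantage, so Sven controls Vantage.
Marlow and Sven together hold 45% + 20% = 65% of Solent, so Sven controls Solent.
Solent and Marlow and Vantage together hold 42% + 53% + 5% = 100% of Larkspur, so Sven controls Larkspur.
Larkspur and Vantage together hold 65% + 10% = 75% of Northlake, so Sven controls Northlake.
No other company's threshold is met.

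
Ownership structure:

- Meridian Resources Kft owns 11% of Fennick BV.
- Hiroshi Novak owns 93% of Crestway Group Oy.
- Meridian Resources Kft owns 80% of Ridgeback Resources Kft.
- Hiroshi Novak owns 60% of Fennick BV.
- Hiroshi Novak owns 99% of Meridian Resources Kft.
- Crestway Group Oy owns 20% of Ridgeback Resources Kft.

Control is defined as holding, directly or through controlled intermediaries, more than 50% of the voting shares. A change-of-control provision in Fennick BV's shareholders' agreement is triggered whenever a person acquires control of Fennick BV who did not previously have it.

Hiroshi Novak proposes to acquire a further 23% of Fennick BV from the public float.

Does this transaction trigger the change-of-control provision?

No

The purchase changes only Hiroshi's holdings, so Hiroshi is the only person who could newly come to control Fennick.
Hiroshi holds 99% of Meridian, so Hiroshi controls Meridian.
Meridian and Hiroshi together hold 11% + 60% = 71% of Fennick, so Hiroshi controls Fennick.
So Hiroshi already controls Fennick before the transaction.
After the purchase, Hiroshi's direct stake in Fennick rises to 60% + 23% = 83%.
Hiroshi controlled Fennick already, so this is not a new person acquiring control; every other person's position is unchanged or reduced.
No new person acquires control, so the clause is not triggered.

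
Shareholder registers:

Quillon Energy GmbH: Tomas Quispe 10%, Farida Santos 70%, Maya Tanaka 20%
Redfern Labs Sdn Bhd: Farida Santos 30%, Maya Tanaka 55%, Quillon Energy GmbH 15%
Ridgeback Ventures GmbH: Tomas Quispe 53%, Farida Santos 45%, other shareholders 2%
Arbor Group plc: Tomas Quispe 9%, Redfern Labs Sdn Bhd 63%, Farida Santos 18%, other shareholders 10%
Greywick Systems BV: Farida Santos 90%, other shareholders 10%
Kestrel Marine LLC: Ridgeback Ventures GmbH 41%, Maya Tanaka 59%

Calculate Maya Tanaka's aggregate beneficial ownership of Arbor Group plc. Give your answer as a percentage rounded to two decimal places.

Maya reaches Arbor along 2 paths.
Via Redfern: 55% × 63% = 34.65%.
Via Quillon → Redfern: 20% × 15% × 63% = 1.89%.
Total: 34.65% + 1.89% = 36.54%.

36.54%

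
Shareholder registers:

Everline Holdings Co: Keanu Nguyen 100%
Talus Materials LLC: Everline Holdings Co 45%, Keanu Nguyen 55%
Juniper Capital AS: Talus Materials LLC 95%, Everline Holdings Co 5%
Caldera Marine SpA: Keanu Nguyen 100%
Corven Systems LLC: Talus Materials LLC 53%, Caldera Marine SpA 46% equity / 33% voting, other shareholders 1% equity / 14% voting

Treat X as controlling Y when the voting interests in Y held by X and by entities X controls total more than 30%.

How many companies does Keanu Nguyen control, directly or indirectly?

5

Keanu holds 100% of Everline, so Keanu controls Everline.
Everline and Keanu together hold 45% + 55% = 100% of Talus, so Keanu controls Talus.
Talus and Everline together hold 95% + 5% = 100% of Juniper, so Keanu controls Juniper.
Keanu holds 100% of Caldera, so Keanu controls Caldera.
Talus and Caldera together hold 53% + 33% = 86% of Corven, so Keanu controls Corven.
Keanu controls 5 companies.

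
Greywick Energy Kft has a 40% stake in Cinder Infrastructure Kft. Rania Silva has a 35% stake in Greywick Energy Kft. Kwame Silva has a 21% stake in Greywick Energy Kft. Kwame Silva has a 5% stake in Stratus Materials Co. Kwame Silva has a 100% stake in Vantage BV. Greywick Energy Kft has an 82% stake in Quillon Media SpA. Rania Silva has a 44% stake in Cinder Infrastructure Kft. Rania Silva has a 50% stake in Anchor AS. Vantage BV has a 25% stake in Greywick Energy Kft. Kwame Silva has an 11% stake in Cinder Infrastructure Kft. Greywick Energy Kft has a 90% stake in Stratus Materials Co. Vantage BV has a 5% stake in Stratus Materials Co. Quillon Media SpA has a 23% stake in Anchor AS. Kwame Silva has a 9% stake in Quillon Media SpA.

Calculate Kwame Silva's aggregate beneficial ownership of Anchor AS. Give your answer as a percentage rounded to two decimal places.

Kwame reaches Anchor along 3 paths.
Via Quillon: 9% × 23% = 2.07%.
Via Greywick → Quillon: 21% × 82% × 23% = 3.9606%.
Via Vantage → Greywick → Quillon: 100% × 25% × 82% × 23% = 4.715%.
Total: 2.07% + 3.9606% + 4.715% = 10.7456%.
Rounded: 10.75%.

10.75%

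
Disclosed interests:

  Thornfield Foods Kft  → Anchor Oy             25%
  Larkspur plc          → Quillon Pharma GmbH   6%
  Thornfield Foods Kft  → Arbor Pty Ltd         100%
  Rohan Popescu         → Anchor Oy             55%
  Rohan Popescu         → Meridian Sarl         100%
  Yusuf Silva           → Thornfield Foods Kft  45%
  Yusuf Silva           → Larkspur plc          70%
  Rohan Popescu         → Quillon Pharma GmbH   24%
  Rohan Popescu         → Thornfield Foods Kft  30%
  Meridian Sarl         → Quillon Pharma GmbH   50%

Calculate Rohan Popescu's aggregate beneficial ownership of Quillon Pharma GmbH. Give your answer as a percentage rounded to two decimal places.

Rohan reaches Quillon along 2 paths.
Direct stake: 24% = 24%.
Via Meridian: 100% × 50% = 50%.
Total: 24% + 50% = 74%.
Rounded: 74.00%.

74.00%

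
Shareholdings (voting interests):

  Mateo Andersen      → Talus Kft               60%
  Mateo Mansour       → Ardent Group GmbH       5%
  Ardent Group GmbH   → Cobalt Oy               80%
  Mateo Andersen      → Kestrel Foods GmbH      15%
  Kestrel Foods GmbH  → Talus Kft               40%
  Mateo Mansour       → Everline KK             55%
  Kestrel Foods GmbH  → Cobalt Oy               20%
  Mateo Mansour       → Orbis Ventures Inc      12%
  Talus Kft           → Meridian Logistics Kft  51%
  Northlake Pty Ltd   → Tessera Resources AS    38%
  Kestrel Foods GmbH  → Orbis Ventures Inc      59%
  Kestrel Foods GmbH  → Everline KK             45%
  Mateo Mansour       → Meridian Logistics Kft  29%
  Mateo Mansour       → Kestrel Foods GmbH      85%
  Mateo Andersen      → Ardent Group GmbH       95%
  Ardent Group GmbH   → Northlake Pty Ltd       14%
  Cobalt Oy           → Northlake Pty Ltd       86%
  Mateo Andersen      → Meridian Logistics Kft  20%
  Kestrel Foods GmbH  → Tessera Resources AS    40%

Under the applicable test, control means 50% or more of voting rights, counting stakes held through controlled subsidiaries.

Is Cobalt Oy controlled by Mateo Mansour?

No

Mateo Mansour holds 85% of Kestrel, so Mateo Mansour controls Kestrel.
Kestrel and Mateo Mansour together hold 59% + 12% = 71% of Orbis, so Mateo Mansour controls Orbis.
Kestrel and Mateo Mansour together hold 45% + 55% = 100% of Everline, so Mateo Mansour controls Everline.
In Cobalt, Mateo Mansour's side holds only 20%, not ≥ 50%.
So Mateo Mansour does not control Cobalt.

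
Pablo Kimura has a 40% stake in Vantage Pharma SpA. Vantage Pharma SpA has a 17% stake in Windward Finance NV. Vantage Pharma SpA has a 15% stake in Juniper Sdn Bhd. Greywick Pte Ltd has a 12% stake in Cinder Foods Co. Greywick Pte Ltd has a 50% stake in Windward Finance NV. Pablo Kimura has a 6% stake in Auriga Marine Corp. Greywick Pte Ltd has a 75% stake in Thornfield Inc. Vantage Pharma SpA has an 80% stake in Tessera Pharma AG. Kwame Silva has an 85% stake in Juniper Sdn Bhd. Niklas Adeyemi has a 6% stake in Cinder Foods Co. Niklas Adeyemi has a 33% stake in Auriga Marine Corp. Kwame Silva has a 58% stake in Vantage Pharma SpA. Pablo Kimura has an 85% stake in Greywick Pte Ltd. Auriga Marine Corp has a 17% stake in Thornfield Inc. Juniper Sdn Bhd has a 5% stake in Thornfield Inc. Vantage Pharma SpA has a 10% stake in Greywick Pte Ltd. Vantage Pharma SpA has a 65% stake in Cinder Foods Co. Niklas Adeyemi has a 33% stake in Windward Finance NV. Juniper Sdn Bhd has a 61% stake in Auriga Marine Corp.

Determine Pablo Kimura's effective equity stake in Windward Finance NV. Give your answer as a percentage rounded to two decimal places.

Pablo reaches Windward along 3 paths.
Via Vantage: 40% × 17% = 6.8%.
Via Vantage → Greywick: 40% × 10% × 50% = 2%.
Via Greywick: 85% × 50% = 42.5%.
Total: 6.8% + 2% + 42.5% = 51.3%.
Rounded: 51.30%.

51.30%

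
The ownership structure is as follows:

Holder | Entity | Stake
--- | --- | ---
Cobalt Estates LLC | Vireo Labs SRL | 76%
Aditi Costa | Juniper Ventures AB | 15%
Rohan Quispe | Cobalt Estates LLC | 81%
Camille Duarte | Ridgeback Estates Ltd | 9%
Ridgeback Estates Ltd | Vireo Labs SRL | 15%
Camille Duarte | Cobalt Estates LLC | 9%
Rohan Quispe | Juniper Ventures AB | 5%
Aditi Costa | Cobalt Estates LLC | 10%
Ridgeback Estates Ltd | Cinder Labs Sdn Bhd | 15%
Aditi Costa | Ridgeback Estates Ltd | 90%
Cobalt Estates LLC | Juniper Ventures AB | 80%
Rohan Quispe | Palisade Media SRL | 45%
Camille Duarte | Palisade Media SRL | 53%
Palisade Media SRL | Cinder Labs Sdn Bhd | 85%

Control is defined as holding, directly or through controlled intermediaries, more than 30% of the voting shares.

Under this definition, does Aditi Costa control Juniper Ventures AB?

Aditi holds 90% of Ridgeback, so Aditi controls Ridgeback.
In Juniper, Aditi's side holds only 15%, not > 30%.
So Aditi does not control Juniper.

No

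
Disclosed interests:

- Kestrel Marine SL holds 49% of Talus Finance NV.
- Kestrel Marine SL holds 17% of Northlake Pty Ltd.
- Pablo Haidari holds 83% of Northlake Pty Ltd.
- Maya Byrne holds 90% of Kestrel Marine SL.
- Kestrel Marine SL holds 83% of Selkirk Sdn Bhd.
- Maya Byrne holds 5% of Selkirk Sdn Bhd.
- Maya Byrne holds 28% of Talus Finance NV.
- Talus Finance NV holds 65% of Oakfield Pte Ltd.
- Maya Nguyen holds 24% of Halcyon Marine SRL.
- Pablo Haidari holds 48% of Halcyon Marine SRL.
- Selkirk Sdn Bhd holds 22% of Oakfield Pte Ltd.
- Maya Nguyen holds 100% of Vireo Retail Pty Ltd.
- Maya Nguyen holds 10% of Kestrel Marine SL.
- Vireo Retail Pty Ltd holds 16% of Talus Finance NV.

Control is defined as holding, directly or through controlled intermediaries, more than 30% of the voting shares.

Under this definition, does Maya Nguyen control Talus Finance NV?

Maya Nguyen holds 100% of Vireo, so Maya Nguyen controls Vireo.
In Talus, Maya Nguyen's side holds only 16%, not > 30%.
So Maya Nguyen does not control Talus.

No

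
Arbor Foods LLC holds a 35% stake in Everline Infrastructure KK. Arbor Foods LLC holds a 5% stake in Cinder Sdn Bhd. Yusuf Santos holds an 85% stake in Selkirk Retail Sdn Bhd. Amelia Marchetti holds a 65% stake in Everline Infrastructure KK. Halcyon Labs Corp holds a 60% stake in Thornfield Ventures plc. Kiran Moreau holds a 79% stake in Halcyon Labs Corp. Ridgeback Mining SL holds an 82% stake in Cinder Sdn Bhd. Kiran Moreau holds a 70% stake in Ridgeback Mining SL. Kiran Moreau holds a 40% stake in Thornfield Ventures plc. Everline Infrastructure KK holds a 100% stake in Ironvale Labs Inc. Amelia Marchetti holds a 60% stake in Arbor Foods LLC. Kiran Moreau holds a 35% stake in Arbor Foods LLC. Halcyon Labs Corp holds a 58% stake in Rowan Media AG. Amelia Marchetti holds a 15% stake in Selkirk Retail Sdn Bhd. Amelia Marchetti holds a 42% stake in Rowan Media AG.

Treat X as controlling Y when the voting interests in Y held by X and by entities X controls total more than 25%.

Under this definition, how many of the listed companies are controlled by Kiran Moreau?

8

Kiran holds 35% of Arbor, so Kiran controls Arbor.
Kiran holds 79% of Halcyon, so Kiran controls Halcyon.
Arbor holds 35% of Everline, so Kiran controls Everline.
Halcyon holds 58% of Rowan, so Kiran controls Rowan.
Kiran holds 70% of Ridgeback, so Kiran controls Ridgeback.
Everline holds 100% of Ironvale, so Kiran controls Ironvale.
Halcyon and Kiran together hold 60% + 40% = 100% of Thornfield, so Kiran controls Thornfield.
Arbor and Ridgeback together hold 5% + 82% = 87% of Cinder, so Kiran controls Cinder.
No other company's threshold is met.
Kiran controls 8 companies.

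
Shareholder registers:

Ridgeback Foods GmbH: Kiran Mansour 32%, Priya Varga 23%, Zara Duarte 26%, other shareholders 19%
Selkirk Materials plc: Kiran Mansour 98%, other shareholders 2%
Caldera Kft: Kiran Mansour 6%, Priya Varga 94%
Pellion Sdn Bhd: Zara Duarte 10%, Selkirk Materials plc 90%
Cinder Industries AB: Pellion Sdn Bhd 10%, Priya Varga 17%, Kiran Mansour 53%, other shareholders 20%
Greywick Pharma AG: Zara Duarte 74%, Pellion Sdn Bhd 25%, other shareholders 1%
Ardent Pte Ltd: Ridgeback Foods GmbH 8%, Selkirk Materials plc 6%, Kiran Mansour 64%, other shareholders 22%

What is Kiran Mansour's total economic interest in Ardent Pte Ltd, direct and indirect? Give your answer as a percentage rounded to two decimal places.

72.44%

Kiran reaches Ardent along 3 paths.
Via Ridgeback: 32% × 8% = 2.56%.
Via Selkirk: 98% × 6% = 5.88%.
Direct stake: 64% = 64%.
Total: 2.56% + 5.88% + 64% = 72.44%.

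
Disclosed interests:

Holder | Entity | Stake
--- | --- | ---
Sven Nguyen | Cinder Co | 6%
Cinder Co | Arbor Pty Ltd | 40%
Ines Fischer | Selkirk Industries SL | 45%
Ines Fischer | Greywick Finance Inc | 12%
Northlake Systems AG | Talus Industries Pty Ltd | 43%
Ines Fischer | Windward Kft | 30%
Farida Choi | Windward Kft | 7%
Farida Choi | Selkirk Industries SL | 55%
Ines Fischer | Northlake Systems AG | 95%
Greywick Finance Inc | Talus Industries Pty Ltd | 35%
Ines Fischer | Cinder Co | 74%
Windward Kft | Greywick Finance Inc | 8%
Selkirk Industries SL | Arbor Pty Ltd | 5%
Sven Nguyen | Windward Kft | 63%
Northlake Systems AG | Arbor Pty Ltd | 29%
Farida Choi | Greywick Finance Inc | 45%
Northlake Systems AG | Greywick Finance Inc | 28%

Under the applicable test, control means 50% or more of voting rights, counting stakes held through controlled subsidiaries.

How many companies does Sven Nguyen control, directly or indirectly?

Sven holds 63% of Windward, so Sven controls Windward.
No other company's threshold is met.
Sven controls 1 company.

1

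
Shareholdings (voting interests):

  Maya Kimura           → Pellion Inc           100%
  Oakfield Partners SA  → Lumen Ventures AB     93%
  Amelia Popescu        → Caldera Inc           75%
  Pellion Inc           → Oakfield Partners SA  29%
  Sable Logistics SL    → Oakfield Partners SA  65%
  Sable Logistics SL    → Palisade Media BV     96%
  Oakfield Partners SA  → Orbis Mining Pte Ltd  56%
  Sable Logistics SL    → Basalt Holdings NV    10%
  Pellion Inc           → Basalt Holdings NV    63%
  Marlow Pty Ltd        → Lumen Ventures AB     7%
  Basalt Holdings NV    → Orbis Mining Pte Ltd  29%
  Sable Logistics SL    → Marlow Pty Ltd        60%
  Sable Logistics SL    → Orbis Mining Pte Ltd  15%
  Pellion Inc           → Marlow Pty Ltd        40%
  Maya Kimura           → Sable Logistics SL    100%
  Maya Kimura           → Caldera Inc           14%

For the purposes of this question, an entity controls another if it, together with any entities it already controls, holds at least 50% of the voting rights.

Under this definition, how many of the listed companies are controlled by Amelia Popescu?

1

Amelia holds 75% of Caldera, so Amelia controls Caldera.
No other company's threshold is met.
Amelia controls 1 company.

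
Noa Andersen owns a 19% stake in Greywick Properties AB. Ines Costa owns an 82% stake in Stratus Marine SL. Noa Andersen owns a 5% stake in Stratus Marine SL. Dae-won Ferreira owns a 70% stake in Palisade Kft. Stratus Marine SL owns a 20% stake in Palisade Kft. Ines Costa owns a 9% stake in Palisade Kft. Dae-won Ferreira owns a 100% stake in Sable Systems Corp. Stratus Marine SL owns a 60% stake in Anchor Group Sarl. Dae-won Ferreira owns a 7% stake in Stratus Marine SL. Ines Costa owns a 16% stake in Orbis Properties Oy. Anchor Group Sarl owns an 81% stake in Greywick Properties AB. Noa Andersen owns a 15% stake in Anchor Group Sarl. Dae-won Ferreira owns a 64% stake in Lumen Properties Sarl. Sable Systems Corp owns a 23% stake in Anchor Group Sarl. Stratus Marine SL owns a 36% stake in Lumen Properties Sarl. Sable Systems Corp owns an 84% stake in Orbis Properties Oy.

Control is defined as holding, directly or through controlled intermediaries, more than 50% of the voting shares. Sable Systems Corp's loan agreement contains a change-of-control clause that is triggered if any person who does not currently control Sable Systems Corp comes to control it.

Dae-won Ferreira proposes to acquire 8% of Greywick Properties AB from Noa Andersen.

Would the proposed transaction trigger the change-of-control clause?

No

The purchase adds only to Dae-won's holdings (Noa's stake shrinks), so Dae-won is the only person who could newly come to control Sable.
Dae-won holds 100% of Sable, so Dae-won controls Sable.
So Dae-won already controls Sable before the transaction.
After the purchase, Dae-won holds 8% of Greywick directly, and Noa's stake falls to 11%.
Dae-won controlled Sable already, so this is not a new person acquiring control; every other person's position is unchanged or reduced.
No new person acquires control, so the clause is not triggered.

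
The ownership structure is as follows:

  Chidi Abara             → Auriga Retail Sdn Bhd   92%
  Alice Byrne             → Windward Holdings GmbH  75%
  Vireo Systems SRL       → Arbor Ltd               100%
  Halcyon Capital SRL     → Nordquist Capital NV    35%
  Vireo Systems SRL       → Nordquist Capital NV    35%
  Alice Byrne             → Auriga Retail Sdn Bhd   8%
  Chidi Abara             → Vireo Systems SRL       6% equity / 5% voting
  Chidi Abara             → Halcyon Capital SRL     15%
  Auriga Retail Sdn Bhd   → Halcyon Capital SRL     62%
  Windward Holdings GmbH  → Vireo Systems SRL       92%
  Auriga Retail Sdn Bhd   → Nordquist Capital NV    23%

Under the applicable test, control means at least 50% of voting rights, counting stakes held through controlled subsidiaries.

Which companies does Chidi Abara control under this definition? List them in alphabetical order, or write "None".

Auriga Retail Sdn Bhd, Halcyon Capital SRL, Nordquist Capital NV

Chidi holds 92% of Auriga, so Chidi controls Auriga.
Auriga and Chidi together hold 62% + 15% = 77% of Halcyon, so Chidi controls Halcyon.
Halcyon and Auriga together hold 35% + 23% = 58% of Nordquist, so Chidi controls Nordquist.
No other company's threshold is met.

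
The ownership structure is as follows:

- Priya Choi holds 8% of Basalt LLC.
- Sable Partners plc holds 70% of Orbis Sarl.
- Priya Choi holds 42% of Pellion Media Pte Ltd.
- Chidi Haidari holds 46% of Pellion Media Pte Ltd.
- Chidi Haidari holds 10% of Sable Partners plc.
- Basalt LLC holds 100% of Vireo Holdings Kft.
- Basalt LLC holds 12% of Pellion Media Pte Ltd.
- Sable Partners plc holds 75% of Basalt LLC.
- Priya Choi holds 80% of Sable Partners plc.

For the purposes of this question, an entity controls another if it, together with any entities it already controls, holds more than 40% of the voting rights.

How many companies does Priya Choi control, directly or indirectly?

Priya holds 80% of Sable, so Priya controls Sable.
Sable holds 70% of Orbis, so Priya controls Orbis.
Sable and Priya together hold 75% + 8% = 83% of Basalt, so Priya controls Basalt.
Basalt holds 100% of Vireo, so Priya controls Vireo.
Basalt and Priya together hold 12% + 42% = 54% of Pellion, so Priya controls Pellion.
Priya controls 5 companies.

5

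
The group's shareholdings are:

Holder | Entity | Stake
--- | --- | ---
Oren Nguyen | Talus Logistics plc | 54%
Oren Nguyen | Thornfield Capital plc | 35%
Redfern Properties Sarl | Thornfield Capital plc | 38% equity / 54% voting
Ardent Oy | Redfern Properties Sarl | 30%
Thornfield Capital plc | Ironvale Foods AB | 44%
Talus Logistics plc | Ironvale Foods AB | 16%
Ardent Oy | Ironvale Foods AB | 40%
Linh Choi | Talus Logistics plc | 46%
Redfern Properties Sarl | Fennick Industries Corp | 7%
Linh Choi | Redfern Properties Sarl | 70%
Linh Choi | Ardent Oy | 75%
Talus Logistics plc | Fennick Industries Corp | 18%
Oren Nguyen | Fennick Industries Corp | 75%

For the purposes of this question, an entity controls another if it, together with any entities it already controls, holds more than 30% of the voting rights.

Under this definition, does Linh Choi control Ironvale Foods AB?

Linh holds 75% of Ardent, so Linh controls Ardent.
Linh holds 46% of Talus, so Linh controls Talus.
Ardent and Linh together hold 30% + 70% = 100% of Redfern, so Linh controls Redfern.
Redfern holds 54% of Thornfield, so Linh controls Thornfield.
Ardent and Thornfield and Talus together hold 40% + 44% + 16% = 100% of Ironvale, so Linh controls Ironvale.

Yes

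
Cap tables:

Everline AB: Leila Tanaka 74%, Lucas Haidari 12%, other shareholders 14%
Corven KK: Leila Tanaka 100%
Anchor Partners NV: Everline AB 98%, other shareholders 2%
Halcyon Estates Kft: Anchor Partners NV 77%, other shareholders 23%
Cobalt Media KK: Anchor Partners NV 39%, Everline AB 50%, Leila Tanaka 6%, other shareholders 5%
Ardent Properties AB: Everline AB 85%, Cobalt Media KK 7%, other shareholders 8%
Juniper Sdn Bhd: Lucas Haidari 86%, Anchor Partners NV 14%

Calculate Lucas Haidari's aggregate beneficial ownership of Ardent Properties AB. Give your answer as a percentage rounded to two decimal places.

Lucas reaches Ardent along 3 paths.
Via Everline: 12% × 85% = 10.2%.
Via Everline → Anchor → Cobalt: 12% × 98% × 39% × 7% = 0.321048%.
Via Everline → Cobalt: 12% × 50% × 7% = 0.42%.
Total: 10.2% + 0.321048% + 0.42% = 10.941048%.
Rounded: 10.94%.

10.94%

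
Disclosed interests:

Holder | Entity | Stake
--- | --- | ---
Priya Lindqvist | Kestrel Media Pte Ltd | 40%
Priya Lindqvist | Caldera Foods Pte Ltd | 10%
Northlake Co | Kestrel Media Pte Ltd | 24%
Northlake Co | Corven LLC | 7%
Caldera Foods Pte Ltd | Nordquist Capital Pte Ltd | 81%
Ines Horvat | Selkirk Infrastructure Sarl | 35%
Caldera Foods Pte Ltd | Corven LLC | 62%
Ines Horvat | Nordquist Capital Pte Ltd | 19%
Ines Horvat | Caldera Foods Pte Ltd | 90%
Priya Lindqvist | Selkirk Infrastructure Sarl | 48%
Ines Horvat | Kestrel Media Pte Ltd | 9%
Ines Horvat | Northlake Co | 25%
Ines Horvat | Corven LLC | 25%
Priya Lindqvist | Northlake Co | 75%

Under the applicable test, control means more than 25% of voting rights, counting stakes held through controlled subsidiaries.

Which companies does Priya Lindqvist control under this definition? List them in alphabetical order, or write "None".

Kestrel Media Pte Ltd, Northlake Co, Selkirk Infrastructure Sarl

Priya holds 75% of Northlake, so Priya controls Northlake.
Priya holds 48% of Selkirk, so Priya controls Selkirk.
Priya and Northlake together hold 40% + 24% = 64% of Kestrel, so Priya controls Kestrel.
No other company's threshold is met.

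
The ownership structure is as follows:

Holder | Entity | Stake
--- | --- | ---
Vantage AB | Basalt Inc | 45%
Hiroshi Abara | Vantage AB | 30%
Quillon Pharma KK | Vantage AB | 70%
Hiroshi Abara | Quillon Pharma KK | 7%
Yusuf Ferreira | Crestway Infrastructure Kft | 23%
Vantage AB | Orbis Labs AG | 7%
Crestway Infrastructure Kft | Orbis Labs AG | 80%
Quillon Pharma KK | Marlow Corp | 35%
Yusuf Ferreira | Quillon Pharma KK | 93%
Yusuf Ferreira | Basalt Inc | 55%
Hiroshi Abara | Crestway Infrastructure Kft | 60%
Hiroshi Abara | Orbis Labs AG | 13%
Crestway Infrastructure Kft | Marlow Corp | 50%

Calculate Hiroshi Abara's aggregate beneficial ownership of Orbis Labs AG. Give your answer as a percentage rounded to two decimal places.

63.44%

Hiroshi reaches Orbis along 4 paths.
Direct stake: 13% = 13%.
Via Crestway: 60% × 80% = 48%.
Via Quillon → Vantage: 7% × 70% × 7% = 0.343%.
Via Vantage: 30% × 7% = 2.1%.
Total: 13% + 48% + 0.343% + 2.1% = 63.443%.
Rounded: 63.44%.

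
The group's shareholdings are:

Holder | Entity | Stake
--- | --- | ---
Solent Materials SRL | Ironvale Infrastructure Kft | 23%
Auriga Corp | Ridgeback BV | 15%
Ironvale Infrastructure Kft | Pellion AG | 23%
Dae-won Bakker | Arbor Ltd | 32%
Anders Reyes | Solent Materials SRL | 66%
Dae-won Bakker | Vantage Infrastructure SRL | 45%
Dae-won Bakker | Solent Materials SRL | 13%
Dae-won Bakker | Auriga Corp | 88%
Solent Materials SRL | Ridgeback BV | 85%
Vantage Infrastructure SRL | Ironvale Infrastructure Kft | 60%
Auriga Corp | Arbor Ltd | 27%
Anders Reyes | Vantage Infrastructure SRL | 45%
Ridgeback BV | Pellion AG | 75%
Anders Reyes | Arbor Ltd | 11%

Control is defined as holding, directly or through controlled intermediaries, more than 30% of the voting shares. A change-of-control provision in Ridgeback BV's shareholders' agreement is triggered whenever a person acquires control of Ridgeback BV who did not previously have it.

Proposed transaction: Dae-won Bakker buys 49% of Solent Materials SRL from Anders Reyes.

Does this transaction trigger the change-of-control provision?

Yes

The purchase adds only to Dae-won's holdings (Anders's stake shrinks), so Dae-won is the only person who could newly come to control Ridgeback.
Dae-won holds 45% of Vantage, so Dae-won controls Vantage.
Dae-won holds 88% of Auriga, so Dae-won controls Auriga.
Vantage holds 60% of Ironvale, so Dae-won controls Ironvale.
Dae-won and Auriga together hold 32% + 27% = 59% of Arbor, so Dae-won controls Arbor.
In Ridgeback, Dae-won's side holds only 15%, not > 30%.
So before the transaction, Dae-won does not control Ridgeback.
After the purchase, Dae-won's direct stake in Solent rises to 13% + 49% = 62%, and Anders's stake falls to 17%.
Dae-won holds 62% of Solent, so Dae-won controls Solent.
Solent and Auriga together hold 85% + 15% = 100% of Ridgeback, so Dae-won controls Ridgeback.
Dae-won did not control Ridgeback before and does after, so the clause is triggered.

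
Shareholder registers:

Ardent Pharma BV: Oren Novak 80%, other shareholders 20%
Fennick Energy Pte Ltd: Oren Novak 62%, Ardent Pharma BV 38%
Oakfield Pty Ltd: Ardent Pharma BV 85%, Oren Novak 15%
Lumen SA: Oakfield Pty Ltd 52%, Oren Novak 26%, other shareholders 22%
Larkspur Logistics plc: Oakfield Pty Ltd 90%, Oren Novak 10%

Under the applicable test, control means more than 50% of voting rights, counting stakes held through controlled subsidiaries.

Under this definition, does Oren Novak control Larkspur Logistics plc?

Oren holds 80% of Ardent, so Oren controls Ardent.
Ardent and Oren together hold 85% + 15% = 100% of Oakfield, so Oren controls Oakfield.
Oakfield and Oren together hold 90% + 10% = 100% of Larkspur, so Oren controls Larkspur.

Yes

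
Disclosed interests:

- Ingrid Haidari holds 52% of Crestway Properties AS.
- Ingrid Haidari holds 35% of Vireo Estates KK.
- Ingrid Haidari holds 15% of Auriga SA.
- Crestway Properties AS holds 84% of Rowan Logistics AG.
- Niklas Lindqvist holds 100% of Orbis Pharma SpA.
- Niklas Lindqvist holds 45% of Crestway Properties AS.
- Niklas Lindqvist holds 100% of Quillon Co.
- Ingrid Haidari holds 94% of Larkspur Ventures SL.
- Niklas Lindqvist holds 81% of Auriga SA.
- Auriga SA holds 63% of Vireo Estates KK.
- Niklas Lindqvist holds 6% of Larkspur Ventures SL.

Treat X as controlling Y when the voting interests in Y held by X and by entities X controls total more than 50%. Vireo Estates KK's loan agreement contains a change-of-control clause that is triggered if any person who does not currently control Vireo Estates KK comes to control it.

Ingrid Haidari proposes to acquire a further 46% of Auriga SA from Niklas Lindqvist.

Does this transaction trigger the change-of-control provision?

Yes

The purchase adds only to Ingrid's holdings (Niklas's stake shrinks), so Ingrid is the only person who could newly come to control Vireo.
Ingrid holds 52% of Crestway, so Ingrid controls Crestway.
Ingrid holds 94% of Larkspur, so Ingrid controls Larkspur.
Crestway holds 84% of Rowan, so Ingrid controls Rowan.
In Vireo, Ingrid's side holds only 35%, not > 50%.
So before the transaction, Ingrid does not control Vireo.
After the purchase, Ingrid's direct stake in Auriga rises to 15% + 46% = 61%, and Niklas's stake falls to 35%.
Ingrid holds 61% of Auriga, so Ingrid controls Auriga.
Auriga and Ingrid together hold 63% + 35% = 98% of Vireo, so Ingrid controls Vireo.
Ingrid did not control Vireo before and does after, so the clause is triggered.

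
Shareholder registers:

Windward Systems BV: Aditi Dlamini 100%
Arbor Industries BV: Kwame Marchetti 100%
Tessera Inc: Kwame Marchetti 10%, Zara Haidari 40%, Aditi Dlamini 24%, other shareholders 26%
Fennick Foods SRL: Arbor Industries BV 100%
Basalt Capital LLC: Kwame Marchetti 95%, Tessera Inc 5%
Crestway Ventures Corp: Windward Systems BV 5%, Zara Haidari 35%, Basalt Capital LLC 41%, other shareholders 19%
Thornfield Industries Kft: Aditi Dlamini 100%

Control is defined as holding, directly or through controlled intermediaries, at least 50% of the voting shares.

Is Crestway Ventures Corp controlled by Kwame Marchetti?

Kwame holds 100% of Arbor, so Kwame controls Arbor.
Arbor holds 100% of Fennick, so Kwame controls Fennick.
Kwame holds 95% of Basalt, so Kwame controls Basalt.
In Crestway, Kwame's side holds only 41%, not ≥ 50%.
So Kwame does not control Crestway.

No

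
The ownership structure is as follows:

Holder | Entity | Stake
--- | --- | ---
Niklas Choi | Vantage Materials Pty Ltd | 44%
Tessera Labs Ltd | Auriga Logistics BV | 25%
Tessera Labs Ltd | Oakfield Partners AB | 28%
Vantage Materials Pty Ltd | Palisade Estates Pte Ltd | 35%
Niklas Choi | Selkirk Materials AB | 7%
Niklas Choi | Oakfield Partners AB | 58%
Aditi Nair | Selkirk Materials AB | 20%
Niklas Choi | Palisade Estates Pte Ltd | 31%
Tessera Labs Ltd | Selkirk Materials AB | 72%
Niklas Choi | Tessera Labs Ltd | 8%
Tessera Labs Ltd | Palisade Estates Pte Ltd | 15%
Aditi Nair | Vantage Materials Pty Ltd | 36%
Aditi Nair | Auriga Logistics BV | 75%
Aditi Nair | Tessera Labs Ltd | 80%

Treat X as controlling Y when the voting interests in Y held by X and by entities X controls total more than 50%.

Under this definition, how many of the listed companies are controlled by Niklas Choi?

Niklas holds 58% of Oakfield, so Niklas controls Oakfield.
No other company's threshold is met.
Niklas controls 1 company.

1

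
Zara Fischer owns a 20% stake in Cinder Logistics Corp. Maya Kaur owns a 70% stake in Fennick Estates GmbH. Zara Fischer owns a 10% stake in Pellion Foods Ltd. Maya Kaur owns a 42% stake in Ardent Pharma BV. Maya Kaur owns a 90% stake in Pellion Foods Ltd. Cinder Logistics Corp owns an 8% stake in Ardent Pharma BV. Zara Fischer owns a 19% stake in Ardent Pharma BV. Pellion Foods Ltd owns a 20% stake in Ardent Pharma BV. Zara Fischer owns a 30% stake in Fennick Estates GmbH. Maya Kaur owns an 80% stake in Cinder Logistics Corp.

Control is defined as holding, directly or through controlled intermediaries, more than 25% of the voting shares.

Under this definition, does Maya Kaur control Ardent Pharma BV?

Yes

Maya holds 90% of Pellion, so Maya controls Pellion.
Maya holds 80% of Cinder, so Maya controls Cinder.
Maya and Pellion and Cinder together hold 42% + 20% + 8% = 70% of Ardent, so Maya controls Ardent.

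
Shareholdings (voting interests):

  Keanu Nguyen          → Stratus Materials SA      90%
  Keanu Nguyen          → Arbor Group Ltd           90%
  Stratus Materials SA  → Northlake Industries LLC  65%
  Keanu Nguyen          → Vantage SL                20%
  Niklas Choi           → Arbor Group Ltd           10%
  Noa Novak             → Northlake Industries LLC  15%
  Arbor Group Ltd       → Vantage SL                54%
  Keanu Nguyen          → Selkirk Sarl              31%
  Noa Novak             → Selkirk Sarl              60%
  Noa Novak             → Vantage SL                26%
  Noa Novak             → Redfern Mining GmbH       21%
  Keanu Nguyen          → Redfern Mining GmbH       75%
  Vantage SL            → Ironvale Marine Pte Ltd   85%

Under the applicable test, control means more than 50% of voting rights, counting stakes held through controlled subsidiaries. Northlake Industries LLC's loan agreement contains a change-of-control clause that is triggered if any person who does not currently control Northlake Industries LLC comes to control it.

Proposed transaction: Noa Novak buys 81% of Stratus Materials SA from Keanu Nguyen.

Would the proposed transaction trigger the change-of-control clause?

Yes

The purchase adds only to Noa's holdings (Keanu's stake shrinks), so Noa is the only person who could newly come to control Northlake.
Noa holds 60% of Selkirk, so Noa controls Selkirk.
In Northlake, Noa's side holds only 15%, not > 50%.
So before the transaction, Noa does not control Northlake.
After the purchase, Noa holds 81% of Stratus directly, and Keanu's stake falls to 9%.
Noa holds 81% of Stratus, so Noa controls Stratus.
Stratus and Noa together hold 65% + 15% = 80% of Northlake, so Noa controls Northlake.
Noa did not control Northlake before and does after, so the clause is triggered.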